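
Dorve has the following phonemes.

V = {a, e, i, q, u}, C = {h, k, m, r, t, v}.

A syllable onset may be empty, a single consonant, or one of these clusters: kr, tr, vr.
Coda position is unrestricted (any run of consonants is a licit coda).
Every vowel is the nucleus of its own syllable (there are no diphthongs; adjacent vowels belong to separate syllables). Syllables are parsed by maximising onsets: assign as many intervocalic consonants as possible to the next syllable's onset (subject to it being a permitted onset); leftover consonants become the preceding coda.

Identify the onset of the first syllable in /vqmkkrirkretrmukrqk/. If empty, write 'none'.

Nuclei (vowels): q, i, e, u, q → 5 syllables.
V1 /q/ – V2 /i/: /mkkr/; trying suffixes from longest down, /kr/ is the first permitted one, so coda /mk/ | onset /kr/.
V2 /i/ – V3 /e/: /rkr/ — longest licit onset from the right is /kr/, leaving /r/ as coda.
V3 /e/ – V4 /u/: cluster /trm/ — the longest permitted-onset suffix is /m/; onset = /m/, preceding coda = /tr/.
V4 /u/ – V5 /q/: cluster /kr/ — /kr/ is itself a permitted onset, so the whole cluster goes right; preceding coda = ∅.
Syllabification: vqmk.krir.kretr.mu.krqk.
Syllable 1 is /vqmk/: onset /v/, nucleus /q/, coda /mk/.

v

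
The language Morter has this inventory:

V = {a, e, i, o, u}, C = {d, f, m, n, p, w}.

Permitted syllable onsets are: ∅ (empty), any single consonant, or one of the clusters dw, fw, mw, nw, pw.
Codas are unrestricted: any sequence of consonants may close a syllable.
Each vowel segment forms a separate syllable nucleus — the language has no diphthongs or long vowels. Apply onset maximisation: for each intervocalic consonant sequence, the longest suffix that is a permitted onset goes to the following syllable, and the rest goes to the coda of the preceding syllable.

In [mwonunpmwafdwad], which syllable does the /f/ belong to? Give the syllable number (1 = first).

3

Nuclei (vowels): o, u, a, a → 4 syllables.
Between /o/ (V1) and /u/ (V2): /n/ → onset of the next syllable (single consonants are always licit onsets).
Between /u/ (V2) and /a/ (V3): /npmw/ — longest licit onset from the right is /mw/, leaving /np/ as coda.
Between /a/ (V3) and /a/ (V4): cluster /fdw/ — the longest permitted-onset suffix is /dw/; onset = /dw/, preceding coda = /f/.
So the parse is mwo.nunp.mwaf.dwad.
The /f/ is in the coda of syllable 3 (/mwaf/).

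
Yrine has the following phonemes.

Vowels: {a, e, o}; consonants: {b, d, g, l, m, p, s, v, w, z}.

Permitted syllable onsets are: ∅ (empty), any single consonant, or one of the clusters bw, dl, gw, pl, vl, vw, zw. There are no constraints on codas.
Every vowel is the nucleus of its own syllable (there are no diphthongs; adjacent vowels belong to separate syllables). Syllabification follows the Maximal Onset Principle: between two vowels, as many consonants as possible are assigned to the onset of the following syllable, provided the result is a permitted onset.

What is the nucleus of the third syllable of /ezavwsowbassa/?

Nuclei (vowels): e, a, o, a, a → 5 syllables.
The third nucleus (vowel 3 from the left) is /o/.

o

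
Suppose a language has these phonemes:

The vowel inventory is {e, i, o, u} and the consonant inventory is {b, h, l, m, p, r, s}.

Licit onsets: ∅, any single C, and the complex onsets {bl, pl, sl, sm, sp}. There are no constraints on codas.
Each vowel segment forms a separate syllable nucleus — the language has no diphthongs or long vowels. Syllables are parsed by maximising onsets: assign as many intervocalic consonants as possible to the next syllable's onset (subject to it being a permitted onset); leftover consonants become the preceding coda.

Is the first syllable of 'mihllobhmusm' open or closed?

Nuclei (vowels): i, o, u → 3 syllables.
/i…o/ gap (V1→V2): cluster /hll/ — the longest permitted-onset suffix is /l/; onset = /l/, preceding coda = /hl/.
/o…u/ gap (V2→V3): /bhm/ — longest licit onset from the right is /m/, leaving /bh/ as coda.
Syllabification: mihl.lobh.musm.
Syllable 1 is /mihl/ with coda /hl/, so it is closed.

closed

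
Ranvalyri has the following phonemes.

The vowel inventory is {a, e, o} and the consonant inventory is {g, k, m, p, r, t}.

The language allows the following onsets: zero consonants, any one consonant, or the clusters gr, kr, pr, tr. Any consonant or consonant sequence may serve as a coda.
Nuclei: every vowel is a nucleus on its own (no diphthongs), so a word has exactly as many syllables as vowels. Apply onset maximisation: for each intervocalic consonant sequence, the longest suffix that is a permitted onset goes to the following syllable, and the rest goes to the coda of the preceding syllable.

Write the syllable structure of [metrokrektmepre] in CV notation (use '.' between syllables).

The vowels are e, o, e, e, e — 5 nuclei, so 5 syllables.
σ1/σ2 boundary: /tr/ is a licit onset in full, so it all attaches to the next syllable.
σ2/σ3 boundary: /kr/ is a licit onset in full, so it all attaches to the next syllable.
σ3/σ4 boundary: cluster /ktm/ — the longest permitted-onset suffix is /m/; onset = /m/, preceding coda = /kt/.
σ4/σ5 boundary: /pr/ — entire cluster is a permitted onset → onset /pr/, coda ∅.
So the parse is me.tro.krekt.me.pre.
Mapping each syllable to C/V: /me/ → CV, /tro/ → CCV, /krekt/ → CCVCC, /me/ → CV, /pre/ → CCV.

CV.CCV.CCVCC.CV.CCV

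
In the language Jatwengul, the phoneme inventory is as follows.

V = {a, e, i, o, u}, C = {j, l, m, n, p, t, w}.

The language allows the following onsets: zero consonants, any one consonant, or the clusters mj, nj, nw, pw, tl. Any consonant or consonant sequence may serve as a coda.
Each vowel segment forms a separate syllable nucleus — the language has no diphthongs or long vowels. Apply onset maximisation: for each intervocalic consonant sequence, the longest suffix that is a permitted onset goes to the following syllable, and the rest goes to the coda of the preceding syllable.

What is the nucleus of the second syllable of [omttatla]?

a

Vowels present: o, a, a; each is a nucleus, giving 3 syllables.
The second nucleus (vowel 2 from the left) is /a/.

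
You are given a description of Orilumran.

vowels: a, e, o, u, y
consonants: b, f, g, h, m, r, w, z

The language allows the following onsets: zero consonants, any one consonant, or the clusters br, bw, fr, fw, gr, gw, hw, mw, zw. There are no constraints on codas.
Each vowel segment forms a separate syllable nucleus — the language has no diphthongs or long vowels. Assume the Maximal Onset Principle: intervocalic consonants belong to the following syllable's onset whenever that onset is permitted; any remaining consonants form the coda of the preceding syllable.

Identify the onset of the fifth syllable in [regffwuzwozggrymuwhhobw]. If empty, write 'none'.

Nuclei (vowels): e, u, o, y, u, o → 6 syllables.
σ1/σ2 boundary: /gffw/ — longest licit onset from the right is /fw/, leaving /gf/ as coda.
σ2/σ3 boundary: /zw/ is a licit onset in full, so it all attaches to the next syllable.
σ3/σ4 boundary: /zggr/; trying suffixes from longest down, /gr/ is the first permitted one, so coda /zg/ | onset /gr/.
σ4/σ5 boundary: just /m/ — single C goes to the following onset.
σ5/σ6 boundary: cluster /whh/ — the longest permitted-onset suffix is /h/; onset = /h/, preceding coda = /wh/.
So the parse is regf.fwu.zwozg.gry.muwh.hobw.
Syllable 5 is /muwh/: onset /m/, nucleus /u/, coda /wh/.

m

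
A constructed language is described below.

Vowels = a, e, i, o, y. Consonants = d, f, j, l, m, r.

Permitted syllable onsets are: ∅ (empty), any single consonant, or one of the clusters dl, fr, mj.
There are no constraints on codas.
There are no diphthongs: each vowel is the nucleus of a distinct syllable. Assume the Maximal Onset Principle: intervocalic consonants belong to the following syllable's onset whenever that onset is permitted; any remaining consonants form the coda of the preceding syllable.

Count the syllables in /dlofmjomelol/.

Vowels present: o, o, e, o; each is a nucleus, giving 4 syllables.

4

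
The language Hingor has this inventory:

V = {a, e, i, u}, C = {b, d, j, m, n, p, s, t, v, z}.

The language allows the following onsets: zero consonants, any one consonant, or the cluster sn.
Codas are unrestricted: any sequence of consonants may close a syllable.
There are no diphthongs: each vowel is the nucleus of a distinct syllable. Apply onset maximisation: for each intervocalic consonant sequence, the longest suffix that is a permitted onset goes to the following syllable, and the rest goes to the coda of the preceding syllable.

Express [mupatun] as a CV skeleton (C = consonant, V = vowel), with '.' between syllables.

Nuclei (vowels): u, a, u → 3 syllables.
Between /u/ (V1) and /a/ (V2): just /p/ — single C goes to the following onset.
Between /a/ (V2) and /u/ (V3): just /t/ — single C goes to the following onset.
Syllabification: mu.pa.tun.
Mapping each syllable to C/V: /mu/ → CV, /pa/ → CV, /tun/ → CVC.

CV.CV.CVC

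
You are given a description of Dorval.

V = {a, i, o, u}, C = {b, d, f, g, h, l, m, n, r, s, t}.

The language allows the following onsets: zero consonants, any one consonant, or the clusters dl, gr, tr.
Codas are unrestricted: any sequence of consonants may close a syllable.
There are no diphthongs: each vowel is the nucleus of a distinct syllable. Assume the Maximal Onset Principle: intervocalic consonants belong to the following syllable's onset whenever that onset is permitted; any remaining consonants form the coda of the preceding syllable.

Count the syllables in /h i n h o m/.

Vowels present: i, o; each is a nucleus, giving 2 syllables.

2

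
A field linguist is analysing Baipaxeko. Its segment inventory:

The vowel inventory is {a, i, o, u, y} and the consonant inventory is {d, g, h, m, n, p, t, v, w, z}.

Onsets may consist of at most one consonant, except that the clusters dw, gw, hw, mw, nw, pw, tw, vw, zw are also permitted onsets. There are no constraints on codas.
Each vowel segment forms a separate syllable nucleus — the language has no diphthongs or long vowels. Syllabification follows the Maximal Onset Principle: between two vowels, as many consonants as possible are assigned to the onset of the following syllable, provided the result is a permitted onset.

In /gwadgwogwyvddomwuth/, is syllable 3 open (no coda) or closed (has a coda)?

The vowels are a, o, y, o, u — 5 nuclei, so 5 syllables.
/a…o/ gap (V1→V2): /dgw/ — longest licit onset from the right is /gw/, leaving /d/ as coda.
/o…y/ gap (V2→V3): cluster /gw/ — /gw/ is itself a permitted onset, so the whole cluster goes right; preceding coda = ∅.
/y…o/ gap (V3→V4): /vdd/ splits as /vd/ + /d/ (/d/ is the longest suffix that is a licit onset).
/o…u/ gap (V4→V5): cluster /mw/ — /mw/ is itself a permitted onset, so the whole cluster goes right; preceding coda = ∅.
Result: gwad.gwo.gwyvd.do.mwuth.
Syllable 3 is /gwyvd/ with coda /vd/, so it is closed.

closed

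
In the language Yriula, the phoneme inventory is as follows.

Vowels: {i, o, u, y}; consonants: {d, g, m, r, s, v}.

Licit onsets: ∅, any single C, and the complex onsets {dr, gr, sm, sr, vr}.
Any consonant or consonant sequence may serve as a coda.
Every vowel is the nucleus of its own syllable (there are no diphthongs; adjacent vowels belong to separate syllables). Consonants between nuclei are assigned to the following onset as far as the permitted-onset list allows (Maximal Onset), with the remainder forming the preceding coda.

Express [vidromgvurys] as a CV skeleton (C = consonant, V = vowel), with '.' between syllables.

CV.CCVCC.CV.CVC

Vowels present: i, o, u, y; each is a nucleus, giving 4 syllables.
σ1/σ2 boundary: /dr/ is a licit onset in full, so it all attaches to the next syllable.
σ2/σ3 boundary: cluster /mgv/ — the longest permitted-onset suffix is /v/; onset = /v/, preceding coda = /mg/.
σ3/σ4 boundary: /r/ is a single consonant, so it becomes the next onset.
Syllabification: vi.dromg.vu.rys.
Mapping each syllable to C/V: /vi/ → CV, /dromg/ → CCVCC, /vu/ → CV, /rys/ → CVC.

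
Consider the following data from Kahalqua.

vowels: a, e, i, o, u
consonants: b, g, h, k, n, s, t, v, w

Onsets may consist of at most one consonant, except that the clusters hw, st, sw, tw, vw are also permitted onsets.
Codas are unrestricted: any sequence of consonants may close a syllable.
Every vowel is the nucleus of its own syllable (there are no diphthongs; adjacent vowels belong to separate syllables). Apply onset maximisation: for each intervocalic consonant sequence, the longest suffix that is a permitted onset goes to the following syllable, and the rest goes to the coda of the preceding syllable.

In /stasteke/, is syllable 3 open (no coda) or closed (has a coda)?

open

Nuclei (vowels): a, e, e → 3 syllables.
σ1/σ2 boundary: /st/ — entire cluster is a permitted onset → onset /st/, coda ∅.
σ2/σ3 boundary: /k/ → onset of the next syllable (single consonants are always licit onsets).
Putting it together: sta.ste.ke.
Syllable 3 is /ke/; it ends in its nucleus with no coda, so it is open.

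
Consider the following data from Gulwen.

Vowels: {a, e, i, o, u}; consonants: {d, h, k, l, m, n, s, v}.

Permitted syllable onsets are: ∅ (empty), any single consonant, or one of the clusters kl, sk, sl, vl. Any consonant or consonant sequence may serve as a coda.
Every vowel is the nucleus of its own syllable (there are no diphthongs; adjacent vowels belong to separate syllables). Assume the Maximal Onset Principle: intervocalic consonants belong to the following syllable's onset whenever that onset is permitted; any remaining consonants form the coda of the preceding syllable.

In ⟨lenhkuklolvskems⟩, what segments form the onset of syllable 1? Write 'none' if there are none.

Vowels present: e, u, o, e; each is a nucleus, giving 4 syllables.
σ1/σ2 boundary: /nhk/; trying suffixes from longest down, /k/ is the first permitted one, so coda /nh/ | onset /k/.
σ2/σ3 boundary: /kl/ is a licit onset in full, so it all attaches to the next syllable.
σ3/σ4 boundary: /lvsk/; trying suffixes from longest down, /sk/ is the first permitted one, so coda /lv/ | onset /sk/.
Putting it together: lenh.ku.klolv.skems.
Syllable 1 is /lenh/: onset /l/, nucleus /e/, coda /nh/.

l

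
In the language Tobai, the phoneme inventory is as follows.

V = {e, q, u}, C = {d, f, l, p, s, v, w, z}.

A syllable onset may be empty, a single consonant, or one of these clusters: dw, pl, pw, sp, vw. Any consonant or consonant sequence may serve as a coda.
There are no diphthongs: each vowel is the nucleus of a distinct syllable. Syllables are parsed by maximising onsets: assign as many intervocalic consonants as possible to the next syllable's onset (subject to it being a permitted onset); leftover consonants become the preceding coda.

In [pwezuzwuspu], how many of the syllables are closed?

Nuclei (vowels): e, u, u, u → 4 syllables.
/e…u/ gap (V1→V2): /z/ is a single consonant, so it becomes the next onset.
/u…u/ gap (V2→V3): /zw/; trying suffixes from longest down, /w/ is the first permitted one, so coda /z/ | onset /w/.
/u…u/ gap (V3→V4): /sp/ is a licit onset in full, so it all attaches to the next syllable.
Putting it together: pwe.zuz.wu.spu.
Classifying each syllable: /pwe/ (open), /zuz/ (closed), /wu/ (open), /spu/ (open).
Closed syllables: 1.

1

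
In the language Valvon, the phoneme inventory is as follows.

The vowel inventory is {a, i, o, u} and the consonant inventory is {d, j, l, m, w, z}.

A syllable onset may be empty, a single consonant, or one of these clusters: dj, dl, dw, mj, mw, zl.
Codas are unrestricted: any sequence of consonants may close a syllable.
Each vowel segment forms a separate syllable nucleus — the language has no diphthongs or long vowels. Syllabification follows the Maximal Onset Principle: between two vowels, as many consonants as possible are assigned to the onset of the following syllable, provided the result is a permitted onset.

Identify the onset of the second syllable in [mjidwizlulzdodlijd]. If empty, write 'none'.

The vowels are i, i, u, o, i — 5 nuclei, so 5 syllables.
σ1/σ2 boundary: /dw/ is a licit onset in full, so it all attaches to the next syllable.
σ2/σ3 boundary: /zl/ is a licit onset in full, so it all attaches to the next syllable.
σ3/σ4 boundary: /lzd/ splits as /lz/ + /d/ (/d/ is the longest suffix that is a licit onset).
σ4/σ5 boundary: cluster /dl/ — /dl/ is itself a permitted onset, so the whole cluster goes right; preceding coda = ∅.
So the parse is mji.dwi.zlulz.do.dlijd.
Syllable 2 is /dwi/: onset /dw/, nucleus /i/, coda ∅.

dw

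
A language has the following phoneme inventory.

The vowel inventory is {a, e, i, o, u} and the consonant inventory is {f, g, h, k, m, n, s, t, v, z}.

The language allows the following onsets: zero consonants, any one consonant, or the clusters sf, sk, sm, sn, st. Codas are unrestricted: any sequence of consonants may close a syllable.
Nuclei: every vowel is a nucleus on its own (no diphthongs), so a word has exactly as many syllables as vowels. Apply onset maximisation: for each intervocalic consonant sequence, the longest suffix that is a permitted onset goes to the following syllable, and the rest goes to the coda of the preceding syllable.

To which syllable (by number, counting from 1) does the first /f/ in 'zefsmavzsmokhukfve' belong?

Nuclei (vowels): e, a, o, u, e → 5 syllables.
σ1/σ2 boundary: /fsm/ splits as /f/ + /sm/ (/sm/ is the longest suffix that is a licit onset).
σ2/σ3 boundary: /vzsm/ — longest licit onset from the right is /sm/, leaving /vz/ as coda.
σ3/σ4 boundary: /kh/ splits as /k/ + /h/ (/h/ is the longest suffix that is a licit onset).
σ4/σ5 boundary: cluster /kfv/ — the longest permitted-onset suffix is /v/; onset = /v/, preceding coda = /kf/.
Result: zef.smavz.smok.hukf.ve.
The first /f/ is in the coda of syllable 1 (/zef/).

1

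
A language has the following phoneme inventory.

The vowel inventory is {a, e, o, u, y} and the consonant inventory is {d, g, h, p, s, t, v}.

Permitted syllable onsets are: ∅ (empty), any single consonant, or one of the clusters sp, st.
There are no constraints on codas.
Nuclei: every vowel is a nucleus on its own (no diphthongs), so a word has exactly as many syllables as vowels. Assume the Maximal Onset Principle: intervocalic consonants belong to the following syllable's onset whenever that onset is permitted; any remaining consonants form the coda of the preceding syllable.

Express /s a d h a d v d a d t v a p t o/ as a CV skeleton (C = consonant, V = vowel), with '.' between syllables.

Nuclei (vowels): a, a, a, a, o → 5 syllables.
/a…a/ gap (V1→V2): /dh/; trying suffixes from longest down, /h/ is the first permitted one, so coda /d/ | onset /h/.
/a…a/ gap (V2→V3): cluster /dvd/ — the longest permitted-onset suffix is /d/; onset = /d/, preceding coda = /dv/.
/a…a/ gap (V3→V4): cluster /dtv/ — the longest permitted-onset suffix is /v/; onset = /v/, preceding coda = /dt/.
/a…o/ gap (V4→V5): /pt/ splits as /p/ + /t/ (/t/ is the longest suffix that is a licit onset).
Putting it together: sad.hadv.dadt.vap.to.
Mapping each syllable to C/V: /sad/ → CVC, /hadv/ → CVCC, /dadt/ → CVCC, /vap/ → CVC, /to/ → CV.

CVC.CVCC.CVCC.CVC.CV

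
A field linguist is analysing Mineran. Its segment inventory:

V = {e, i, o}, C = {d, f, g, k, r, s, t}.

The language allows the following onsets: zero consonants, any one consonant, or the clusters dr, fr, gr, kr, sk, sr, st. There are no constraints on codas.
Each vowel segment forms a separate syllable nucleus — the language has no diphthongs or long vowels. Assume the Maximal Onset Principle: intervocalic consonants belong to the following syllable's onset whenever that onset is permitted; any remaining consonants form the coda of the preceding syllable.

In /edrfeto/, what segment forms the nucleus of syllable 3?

Nuclei (vowels): e, e, o → 3 syllables.
The third nucleus (vowel 3 from the left) is /o/.

o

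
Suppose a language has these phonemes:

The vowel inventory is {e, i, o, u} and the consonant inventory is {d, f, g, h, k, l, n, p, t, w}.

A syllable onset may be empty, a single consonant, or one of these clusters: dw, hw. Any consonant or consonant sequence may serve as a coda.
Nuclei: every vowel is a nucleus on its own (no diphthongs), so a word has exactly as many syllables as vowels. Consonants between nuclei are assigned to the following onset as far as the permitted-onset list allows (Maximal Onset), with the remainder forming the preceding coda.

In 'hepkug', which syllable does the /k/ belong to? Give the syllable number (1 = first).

Vowels present: e, u; each is a nucleus, giving 2 syllables.
/e…u/ gap (V1→V2): /pk/ — longest licit onset from the right is /k/, leaving /p/ as coda.
Result: hep.kug.
The /k/ is in the onset of syllable 2 (/kug/).

2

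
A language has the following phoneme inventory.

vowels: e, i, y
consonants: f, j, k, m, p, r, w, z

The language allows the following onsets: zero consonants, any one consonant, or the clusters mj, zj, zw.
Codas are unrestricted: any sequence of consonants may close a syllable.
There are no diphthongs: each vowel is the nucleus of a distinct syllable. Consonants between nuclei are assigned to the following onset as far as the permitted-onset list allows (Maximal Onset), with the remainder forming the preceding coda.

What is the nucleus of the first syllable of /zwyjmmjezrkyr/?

Vowels present: y, e, y; each is a nucleus, giving 3 syllables.
The first nucleus (vowel 1 from the left) is /y/.

y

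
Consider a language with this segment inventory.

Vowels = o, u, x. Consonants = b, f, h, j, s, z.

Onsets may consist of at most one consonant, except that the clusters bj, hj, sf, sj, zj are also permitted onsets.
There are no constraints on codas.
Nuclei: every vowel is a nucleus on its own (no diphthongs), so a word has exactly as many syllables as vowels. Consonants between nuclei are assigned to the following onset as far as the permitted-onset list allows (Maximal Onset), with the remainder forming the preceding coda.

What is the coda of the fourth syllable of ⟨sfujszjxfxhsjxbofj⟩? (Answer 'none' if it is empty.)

Nuclei (vowels): u, x, x, x, o → 5 syllables.
σ1/σ2 boundary: /jszj/ — longest licit onset from the right is /zj/, leaving /js/ as coda.
σ2/σ3 boundary: /f/ → onset of the next syllable (single consonants are always licit onsets).
σ3/σ4 boundary: /hsj/ splits as /h/ + /sj/ (/sj/ is the longest suffix that is a licit onset).
σ4/σ5 boundary: /b/ → onset of the next syllable (single consonants are always licit onsets).
Syllabification: sfujs.zjx.fxh.sjx.bofj.
Syllable 4 is /sjx/: onset /sj/, nucleus /x/, coda ∅.

none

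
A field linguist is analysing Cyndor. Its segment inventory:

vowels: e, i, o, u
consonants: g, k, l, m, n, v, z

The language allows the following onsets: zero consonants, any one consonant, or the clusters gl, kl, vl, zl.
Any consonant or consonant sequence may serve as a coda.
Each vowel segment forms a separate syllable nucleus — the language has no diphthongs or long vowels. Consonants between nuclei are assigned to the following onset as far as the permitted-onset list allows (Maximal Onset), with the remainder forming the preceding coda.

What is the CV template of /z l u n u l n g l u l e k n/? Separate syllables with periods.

CCV.CVCC.CCV.CVCC

The vowels are u, u, u, e — 4 nuclei, so 4 syllables.
σ1/σ2 boundary: /n/ → onset of the next syllable (single consonants are always licit onsets).
σ2/σ3 boundary: /lngl/ splits as /ln/ + /gl/ (/gl/ is the longest suffix that is a licit onset).
σ3/σ4 boundary: /l/ is a single consonant, so it becomes the next onset.
Putting it together: zlu.nuln.glu.lekn.
Mapping each syllable to C/V: /zlu/ → CCV, /nuln/ → CVCC, /glu/ → CCV, /lekn/ → CVCC.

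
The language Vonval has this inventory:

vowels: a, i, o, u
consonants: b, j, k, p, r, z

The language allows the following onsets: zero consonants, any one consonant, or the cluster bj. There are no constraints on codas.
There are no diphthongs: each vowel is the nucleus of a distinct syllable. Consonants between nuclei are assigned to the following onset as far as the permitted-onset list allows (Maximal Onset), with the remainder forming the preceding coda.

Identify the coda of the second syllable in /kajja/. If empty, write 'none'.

Vowels present: a, a; each is a nucleus, giving 2 syllables.
/a…a/ gap (V1→V2): /jj/; trying suffixes from longest down, /j/ is the first permitted one, so coda /j/ | onset /j/.
Syllabification: kaj.ja.
Syllable 2 is /ja/: onset /j/, nucleus /a/, coda ∅.

none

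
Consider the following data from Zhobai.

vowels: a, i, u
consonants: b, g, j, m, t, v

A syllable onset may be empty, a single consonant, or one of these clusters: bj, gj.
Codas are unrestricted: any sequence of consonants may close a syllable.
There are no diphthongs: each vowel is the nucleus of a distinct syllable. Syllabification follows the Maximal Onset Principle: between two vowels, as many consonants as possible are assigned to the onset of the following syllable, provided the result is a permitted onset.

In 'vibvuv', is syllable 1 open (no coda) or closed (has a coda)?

Vowels present: i, u; each is a nucleus, giving 2 syllables.
σ1/σ2 boundary: cluster /bv/ — the longest permitted-onset suffix is /v/; onset = /v/, preceding coda = /b/.
So the parse is vib.vuv.
Syllable 1 is /vib/ with coda /b/, so it is closed.

closed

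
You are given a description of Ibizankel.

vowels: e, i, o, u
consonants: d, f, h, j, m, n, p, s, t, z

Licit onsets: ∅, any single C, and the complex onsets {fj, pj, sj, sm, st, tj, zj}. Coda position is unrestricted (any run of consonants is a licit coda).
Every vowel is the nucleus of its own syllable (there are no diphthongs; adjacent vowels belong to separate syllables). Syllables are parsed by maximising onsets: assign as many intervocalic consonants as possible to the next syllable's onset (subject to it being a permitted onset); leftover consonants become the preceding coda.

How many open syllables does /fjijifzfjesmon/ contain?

Vowels present: i, i, e, o; each is a nucleus, giving 4 syllables.
Between /i/ (V1) and /i/ (V2): /j/ → onset of the next syllable (single consonants are always licit onsets).
Between /i/ (V2) and /e/ (V3): /fzfj/ — longest licit onset from the right is /fj/, leaving /fz/ as coda.
Between /e/ (V3) and /o/ (V4): /sm/ is a licit onset in full, so it all attaches to the next syllable.
Putting it together: fji.jifz.fje.smon.
Classifying each syllable: /fji/ (open), /jifz/ (closed), /fje/ (open), /smon/ (closed).
Open syllables: 2.

2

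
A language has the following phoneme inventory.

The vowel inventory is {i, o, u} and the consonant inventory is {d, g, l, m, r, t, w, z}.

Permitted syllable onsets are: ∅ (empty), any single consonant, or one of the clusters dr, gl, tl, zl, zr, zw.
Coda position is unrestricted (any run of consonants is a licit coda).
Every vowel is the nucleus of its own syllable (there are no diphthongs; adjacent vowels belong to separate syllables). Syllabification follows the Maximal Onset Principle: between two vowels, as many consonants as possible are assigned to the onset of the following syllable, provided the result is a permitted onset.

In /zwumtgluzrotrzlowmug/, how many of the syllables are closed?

The vowels are u, u, o, o, u — 5 nuclei, so 5 syllables.
σ1/σ2 boundary: /mtgl/ splits as /mt/ + /gl/ (/gl/ is the longest suffix that is a licit onset).
σ2/σ3 boundary: /zr/ is a licit onset in full, so it all attaches to the next syllable.
σ3/σ4 boundary: cluster /trzl/ — the longest permitted-onset suffix is /zl/; onset = /zl/, preceding coda = /tr/.
σ4/σ5 boundary: cluster /wm/ — the longest permitted-onset suffix is /m/; onset = /m/, preceding coda = /w/.
Putting it together: zwumt.glu.zrotr.zlow.mug.
Classifying each syllable: /zwumt/ (closed), /glu/ (open), /zrotr/ (closed), /zlow/ (closed), /mug/ (closed).
Closed syllables: 4.

4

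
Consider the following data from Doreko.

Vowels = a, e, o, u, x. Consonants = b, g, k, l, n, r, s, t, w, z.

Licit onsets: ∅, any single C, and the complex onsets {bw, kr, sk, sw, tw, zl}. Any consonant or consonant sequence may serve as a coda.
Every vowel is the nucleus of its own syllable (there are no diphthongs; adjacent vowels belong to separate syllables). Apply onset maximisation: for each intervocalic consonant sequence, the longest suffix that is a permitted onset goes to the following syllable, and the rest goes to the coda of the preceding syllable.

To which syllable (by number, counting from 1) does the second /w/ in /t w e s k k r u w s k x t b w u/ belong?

2

Vowels present: e, u, x, u; each is a nucleus, giving 4 syllables.
/e…u/ gap (V1→V2): cluster /skkr/ — the longest permitted-onset suffix is /kr/; onset = /kr/, preceding coda = /sk/.
/u…x/ gap (V2→V3): /wsk/; trying suffixes from longest down, /sk/ is the first permitted one, so coda /w/ | onset /sk/.
/x…u/ gap (V3→V4): /tbw/ — longest licit onset from the right is /bw/, leaving /t/ as coda.
So the parse is twesk.kruw.skxt.bwu.
The second /w/ is in the coda of syllable 2 (/kruw/).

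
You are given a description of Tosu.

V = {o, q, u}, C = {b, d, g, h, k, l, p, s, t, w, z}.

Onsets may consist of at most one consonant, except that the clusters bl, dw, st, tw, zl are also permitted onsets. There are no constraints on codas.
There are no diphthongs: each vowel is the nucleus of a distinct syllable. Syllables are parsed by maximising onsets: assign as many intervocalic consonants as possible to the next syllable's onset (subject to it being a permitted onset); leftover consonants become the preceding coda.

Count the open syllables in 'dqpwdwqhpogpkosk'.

0

Nuclei (vowels): q, q, o, o → 4 syllables.
V1 /q/ – V2 /q/: /pwdw/ splits as /pw/ + /dw/ (/dw/ is the longest suffix that is a licit onset).
V2 /q/ – V3 /o/: /hp/ — longest licit onset from the right is /p/, leaving /h/ as coda.
V3 /o/ – V4 /o/: cluster /gpk/ — the longest permitted-onset suffix is /k/; onset = /k/, preceding coda = /gp/.
Syllabification: dqpw.dwqh.pogp.kosk.
Classifying each syllable: /dqpw/ (closed), /dwqh/ (closed), /pogp/ (closed), /kosk/ (closed).
Open syllables: 0.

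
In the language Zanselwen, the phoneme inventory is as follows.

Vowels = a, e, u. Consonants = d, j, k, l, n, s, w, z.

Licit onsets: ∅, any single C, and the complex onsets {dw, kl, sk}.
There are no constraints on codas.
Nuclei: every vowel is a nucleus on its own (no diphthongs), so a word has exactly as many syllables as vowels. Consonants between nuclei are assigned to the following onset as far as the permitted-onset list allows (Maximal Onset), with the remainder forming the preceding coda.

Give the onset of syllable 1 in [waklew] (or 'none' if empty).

w

Nuclei (vowels): a, e → 2 syllables.
σ1/σ2 boundary: /kl/ — entire cluster is a permitted onset → onset /kl/, coda ∅.
Syllabification: wa.klew.
Syllable 1 is /wa/: onset /w/, nucleus /a/, coda ∅.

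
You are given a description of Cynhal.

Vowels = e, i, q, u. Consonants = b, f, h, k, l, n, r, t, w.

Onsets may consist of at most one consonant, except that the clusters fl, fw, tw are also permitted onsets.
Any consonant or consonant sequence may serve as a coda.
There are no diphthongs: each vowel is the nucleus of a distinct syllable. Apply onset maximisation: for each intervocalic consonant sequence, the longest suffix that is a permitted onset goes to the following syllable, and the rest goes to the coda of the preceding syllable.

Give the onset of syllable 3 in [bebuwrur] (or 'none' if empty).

Vowels present: e, u, u; each is a nucleus, giving 3 syllables.
/e…u/ gap (V1→V2): /b/ is a single consonant, so it becomes the next onset.
/u…u/ gap (V2→V3): /wr/ — longest licit onset from the right is /r/, leaving /w/ as coda.
Syllabification: be.buw.rur.
Syllable 3 is /rur/: onset /r/, nucleus /u/, coda /r/.

r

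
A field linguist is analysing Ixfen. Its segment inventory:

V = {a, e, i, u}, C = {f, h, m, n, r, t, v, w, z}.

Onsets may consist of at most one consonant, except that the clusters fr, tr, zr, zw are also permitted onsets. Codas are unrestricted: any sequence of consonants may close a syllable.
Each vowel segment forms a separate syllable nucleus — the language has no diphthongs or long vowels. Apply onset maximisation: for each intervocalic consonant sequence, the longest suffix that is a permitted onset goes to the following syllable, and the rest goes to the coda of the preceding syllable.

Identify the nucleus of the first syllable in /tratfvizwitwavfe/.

Nuclei (vowels): a, i, i, a, e → 5 syllables.
The first nucleus (vowel 1 from the left) is /a/.

a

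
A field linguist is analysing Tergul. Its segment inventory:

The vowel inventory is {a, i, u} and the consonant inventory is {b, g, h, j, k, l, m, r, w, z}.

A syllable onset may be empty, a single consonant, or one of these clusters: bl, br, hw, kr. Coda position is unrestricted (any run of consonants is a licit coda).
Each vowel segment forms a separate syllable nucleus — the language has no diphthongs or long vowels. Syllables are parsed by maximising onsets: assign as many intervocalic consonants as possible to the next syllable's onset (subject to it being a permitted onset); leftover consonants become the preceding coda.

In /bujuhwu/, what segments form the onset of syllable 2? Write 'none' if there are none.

The vowels are u, u, u — 3 nuclei, so 3 syllables.
Between /u/ (V1) and /u/ (V2): /j/ is a single consonant, so it becomes the next onset.
Between /u/ (V2) and /u/ (V3): /hw/ — entire cluster is a permitted onset → onset /hw/, coda ∅.
So the parse is bu.ju.hwu.
Syllable 2 is /ju/: onset /j/, nucleus /u/, coda ∅.

j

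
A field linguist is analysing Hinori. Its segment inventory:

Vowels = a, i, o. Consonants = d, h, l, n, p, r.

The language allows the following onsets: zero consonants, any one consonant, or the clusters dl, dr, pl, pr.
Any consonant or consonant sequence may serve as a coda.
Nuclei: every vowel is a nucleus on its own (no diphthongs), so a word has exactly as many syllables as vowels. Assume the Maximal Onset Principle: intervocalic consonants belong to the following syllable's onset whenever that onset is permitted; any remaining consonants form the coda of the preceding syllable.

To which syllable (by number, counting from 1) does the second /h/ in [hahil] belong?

2

The vowels are a, i — 2 nuclei, so 2 syllables.
σ1/σ2 boundary: just /h/ — single C goes to the following onset.
Putting it together: ha.hil.
The second /h/ is in the onset of syllable 2 (/hil/).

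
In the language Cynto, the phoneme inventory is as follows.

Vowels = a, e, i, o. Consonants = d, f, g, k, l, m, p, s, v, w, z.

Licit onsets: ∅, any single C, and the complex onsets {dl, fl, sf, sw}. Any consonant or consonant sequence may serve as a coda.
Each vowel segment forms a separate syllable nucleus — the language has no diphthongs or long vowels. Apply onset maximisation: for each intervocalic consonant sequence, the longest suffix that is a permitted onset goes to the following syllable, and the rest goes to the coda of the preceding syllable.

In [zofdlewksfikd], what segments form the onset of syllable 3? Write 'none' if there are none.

Nuclei (vowels): o, e, i → 3 syllables.
/o…e/ gap (V1→V2): cluster /fdl/ — the longest permitted-onset suffix is /dl/; onset = /dl/, preceding coda = /f/.
/e…i/ gap (V2→V3): /wksf/ splits as /wk/ + /sf/ (/sf/ is the longest suffix that is a licit onset).
So the parse is zof.dlewk.sfikd.
Syllable 3 is /sfikd/: onset /sf/, nucleus /i/, coda /kd/.

sf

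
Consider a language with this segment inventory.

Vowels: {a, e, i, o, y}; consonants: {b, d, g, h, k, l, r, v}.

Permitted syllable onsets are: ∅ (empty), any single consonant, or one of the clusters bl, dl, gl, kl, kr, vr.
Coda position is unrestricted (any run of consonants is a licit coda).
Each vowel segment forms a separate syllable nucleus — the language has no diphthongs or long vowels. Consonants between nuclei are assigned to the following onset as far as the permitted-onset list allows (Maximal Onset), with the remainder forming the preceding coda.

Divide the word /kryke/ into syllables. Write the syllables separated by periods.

kry.ke

Vowels present: y, e; each is a nucleus, giving 2 syllables.
V1 /y/ – V2 /e/: /k/ is a single consonant, so it becomes the next onset.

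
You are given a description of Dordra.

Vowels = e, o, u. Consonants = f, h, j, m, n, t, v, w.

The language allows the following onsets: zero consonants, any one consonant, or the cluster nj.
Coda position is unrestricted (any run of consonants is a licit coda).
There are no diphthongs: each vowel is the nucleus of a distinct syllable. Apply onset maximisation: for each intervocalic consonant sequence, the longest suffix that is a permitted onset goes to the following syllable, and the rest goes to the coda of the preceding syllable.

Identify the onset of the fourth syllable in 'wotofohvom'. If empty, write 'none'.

Nuclei (vowels): o, o, o, o → 4 syllables.
Between /o/ (V1) and /o/ (V2): just /t/ — single C goes to the following onset.
Between /o/ (V2) and /o/ (V3): just /f/ — single C goes to the following onset.
Between /o/ (V3) and /o/ (V4): /hv/; trying suffixes from longest down, /v/ is the first permitted one, so coda /h/ | onset /v/.
Syllabification: wo.to.foh.vom.
Syllable 4 is /vom/: onset /v/, nucleus /o/, coda /m/.

v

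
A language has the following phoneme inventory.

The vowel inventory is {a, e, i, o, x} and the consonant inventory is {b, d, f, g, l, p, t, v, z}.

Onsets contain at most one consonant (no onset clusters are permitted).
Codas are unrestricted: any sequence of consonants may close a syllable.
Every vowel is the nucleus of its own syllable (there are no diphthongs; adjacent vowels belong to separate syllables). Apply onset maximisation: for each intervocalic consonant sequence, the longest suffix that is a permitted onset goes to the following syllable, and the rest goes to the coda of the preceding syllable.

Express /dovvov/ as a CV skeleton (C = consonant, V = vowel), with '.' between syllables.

The vowels are o, o — 2 nuclei, so 2 syllables.
/o…o/ gap (V1→V2): /vv/; trying suffixes from longest down, /v/ is the first permitted one, so coda /v/ | onset /v/.
So the parse is dov.vov.
Mapping each syllable to C/V: /dov/ → CVC, /vov/ → CVC.

CVC.CVC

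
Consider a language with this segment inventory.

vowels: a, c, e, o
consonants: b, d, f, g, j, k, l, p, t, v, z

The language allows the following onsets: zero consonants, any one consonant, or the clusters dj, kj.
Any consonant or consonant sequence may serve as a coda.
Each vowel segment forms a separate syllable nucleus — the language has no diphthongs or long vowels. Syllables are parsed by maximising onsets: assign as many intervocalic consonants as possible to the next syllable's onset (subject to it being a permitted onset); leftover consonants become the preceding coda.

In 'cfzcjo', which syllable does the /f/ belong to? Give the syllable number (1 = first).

The vowels are c, c, o — 3 nuclei, so 3 syllables.
Between /c/ (V1) and /c/ (V2): cluster /fz/ — the longest permitted-onset suffix is /z/; onset = /z/, preceding coda = /f/.
Between /c/ (V2) and /o/ (V3): /j/ → onset of the next syllable (single consonants are always licit onsets).
Syllabification: cf.zc.jo.
The /f/ is in the coda of syllable 1 (/cf/).

1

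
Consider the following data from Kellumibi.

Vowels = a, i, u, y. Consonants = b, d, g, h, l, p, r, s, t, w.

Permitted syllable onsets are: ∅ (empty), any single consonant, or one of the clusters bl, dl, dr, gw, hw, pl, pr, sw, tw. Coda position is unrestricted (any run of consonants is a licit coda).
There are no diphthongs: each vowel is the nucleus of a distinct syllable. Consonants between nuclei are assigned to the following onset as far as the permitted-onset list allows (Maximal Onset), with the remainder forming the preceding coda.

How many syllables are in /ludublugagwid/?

Vowels present: u, u, u, a, i; each is a nucleus, giving 5 syllables.

5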